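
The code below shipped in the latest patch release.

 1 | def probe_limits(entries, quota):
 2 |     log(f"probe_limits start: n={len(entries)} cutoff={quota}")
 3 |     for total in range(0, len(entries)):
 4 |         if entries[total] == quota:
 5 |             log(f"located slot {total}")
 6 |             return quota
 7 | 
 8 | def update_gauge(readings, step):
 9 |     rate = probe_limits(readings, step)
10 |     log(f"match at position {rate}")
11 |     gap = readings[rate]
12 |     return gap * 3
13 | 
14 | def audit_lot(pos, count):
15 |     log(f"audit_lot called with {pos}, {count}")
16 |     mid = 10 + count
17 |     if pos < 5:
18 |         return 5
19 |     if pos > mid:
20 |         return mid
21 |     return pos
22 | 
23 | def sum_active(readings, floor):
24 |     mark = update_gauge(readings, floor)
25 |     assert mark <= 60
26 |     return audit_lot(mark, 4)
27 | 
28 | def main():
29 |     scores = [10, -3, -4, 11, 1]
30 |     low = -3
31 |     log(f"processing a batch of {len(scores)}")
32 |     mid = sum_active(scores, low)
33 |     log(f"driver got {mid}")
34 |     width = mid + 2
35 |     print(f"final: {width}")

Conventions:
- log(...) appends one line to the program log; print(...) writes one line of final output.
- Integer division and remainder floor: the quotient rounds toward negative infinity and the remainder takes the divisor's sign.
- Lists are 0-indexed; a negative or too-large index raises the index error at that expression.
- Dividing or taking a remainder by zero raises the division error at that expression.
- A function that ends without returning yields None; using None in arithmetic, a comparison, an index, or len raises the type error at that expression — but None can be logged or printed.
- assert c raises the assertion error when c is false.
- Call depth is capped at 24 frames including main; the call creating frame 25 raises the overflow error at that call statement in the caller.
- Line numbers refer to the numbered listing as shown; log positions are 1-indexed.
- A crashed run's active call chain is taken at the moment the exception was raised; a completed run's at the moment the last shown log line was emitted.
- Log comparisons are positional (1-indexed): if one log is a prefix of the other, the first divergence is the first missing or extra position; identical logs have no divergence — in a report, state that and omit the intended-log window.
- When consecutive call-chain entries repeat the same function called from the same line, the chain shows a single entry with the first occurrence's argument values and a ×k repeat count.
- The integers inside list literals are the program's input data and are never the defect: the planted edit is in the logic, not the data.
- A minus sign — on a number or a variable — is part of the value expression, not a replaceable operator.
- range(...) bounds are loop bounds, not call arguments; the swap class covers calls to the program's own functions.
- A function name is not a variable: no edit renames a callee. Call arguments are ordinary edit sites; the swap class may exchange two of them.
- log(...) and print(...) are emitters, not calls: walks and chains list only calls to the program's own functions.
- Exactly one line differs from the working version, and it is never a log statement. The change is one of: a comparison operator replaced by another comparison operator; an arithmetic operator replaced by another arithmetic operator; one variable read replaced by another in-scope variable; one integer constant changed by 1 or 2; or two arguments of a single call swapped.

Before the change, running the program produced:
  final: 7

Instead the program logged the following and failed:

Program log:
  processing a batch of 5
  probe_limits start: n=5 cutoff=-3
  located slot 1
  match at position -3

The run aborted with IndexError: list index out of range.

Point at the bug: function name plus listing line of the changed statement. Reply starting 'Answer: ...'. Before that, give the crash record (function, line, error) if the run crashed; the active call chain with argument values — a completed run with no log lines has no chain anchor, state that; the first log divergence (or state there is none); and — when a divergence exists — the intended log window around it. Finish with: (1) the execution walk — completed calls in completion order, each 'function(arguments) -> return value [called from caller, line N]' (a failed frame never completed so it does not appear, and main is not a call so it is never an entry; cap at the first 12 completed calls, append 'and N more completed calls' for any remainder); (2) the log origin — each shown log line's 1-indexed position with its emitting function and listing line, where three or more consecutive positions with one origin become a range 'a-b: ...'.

Answer: the defect is in probe_limits at line 6.
Key observation: Position 4 is the first bad log line: 'match at position -3' should read 'match at position 1'.
Crash: update_gauge, line 11, IndexError.
Call chain: main -> sum_active([10, -3, -4, 11, 1], -3) (called at line 32) -> update_gauge([10, -3, -4, 11, 1], -3) (called at line 24).
First divergence: at position 4 the run shows 'match at position -3' where the working version logs 'match at position 1'.
Intended log window:
  2: probe_limits start: n=5 cutoff=-3
  3: located slot 1
  4: match at position 1
  5: audit_lot called with -9, 4
Execution walk:
  probe_limits([10, -3, -4, 11, 1], -3) -> -3  [called from update_gauge, line 9]
Log line origins:
  1 — main, line 31
  2 — probe_limits, line 2
  3 — probe_limits, line 5
  4 — update_gauge, line 10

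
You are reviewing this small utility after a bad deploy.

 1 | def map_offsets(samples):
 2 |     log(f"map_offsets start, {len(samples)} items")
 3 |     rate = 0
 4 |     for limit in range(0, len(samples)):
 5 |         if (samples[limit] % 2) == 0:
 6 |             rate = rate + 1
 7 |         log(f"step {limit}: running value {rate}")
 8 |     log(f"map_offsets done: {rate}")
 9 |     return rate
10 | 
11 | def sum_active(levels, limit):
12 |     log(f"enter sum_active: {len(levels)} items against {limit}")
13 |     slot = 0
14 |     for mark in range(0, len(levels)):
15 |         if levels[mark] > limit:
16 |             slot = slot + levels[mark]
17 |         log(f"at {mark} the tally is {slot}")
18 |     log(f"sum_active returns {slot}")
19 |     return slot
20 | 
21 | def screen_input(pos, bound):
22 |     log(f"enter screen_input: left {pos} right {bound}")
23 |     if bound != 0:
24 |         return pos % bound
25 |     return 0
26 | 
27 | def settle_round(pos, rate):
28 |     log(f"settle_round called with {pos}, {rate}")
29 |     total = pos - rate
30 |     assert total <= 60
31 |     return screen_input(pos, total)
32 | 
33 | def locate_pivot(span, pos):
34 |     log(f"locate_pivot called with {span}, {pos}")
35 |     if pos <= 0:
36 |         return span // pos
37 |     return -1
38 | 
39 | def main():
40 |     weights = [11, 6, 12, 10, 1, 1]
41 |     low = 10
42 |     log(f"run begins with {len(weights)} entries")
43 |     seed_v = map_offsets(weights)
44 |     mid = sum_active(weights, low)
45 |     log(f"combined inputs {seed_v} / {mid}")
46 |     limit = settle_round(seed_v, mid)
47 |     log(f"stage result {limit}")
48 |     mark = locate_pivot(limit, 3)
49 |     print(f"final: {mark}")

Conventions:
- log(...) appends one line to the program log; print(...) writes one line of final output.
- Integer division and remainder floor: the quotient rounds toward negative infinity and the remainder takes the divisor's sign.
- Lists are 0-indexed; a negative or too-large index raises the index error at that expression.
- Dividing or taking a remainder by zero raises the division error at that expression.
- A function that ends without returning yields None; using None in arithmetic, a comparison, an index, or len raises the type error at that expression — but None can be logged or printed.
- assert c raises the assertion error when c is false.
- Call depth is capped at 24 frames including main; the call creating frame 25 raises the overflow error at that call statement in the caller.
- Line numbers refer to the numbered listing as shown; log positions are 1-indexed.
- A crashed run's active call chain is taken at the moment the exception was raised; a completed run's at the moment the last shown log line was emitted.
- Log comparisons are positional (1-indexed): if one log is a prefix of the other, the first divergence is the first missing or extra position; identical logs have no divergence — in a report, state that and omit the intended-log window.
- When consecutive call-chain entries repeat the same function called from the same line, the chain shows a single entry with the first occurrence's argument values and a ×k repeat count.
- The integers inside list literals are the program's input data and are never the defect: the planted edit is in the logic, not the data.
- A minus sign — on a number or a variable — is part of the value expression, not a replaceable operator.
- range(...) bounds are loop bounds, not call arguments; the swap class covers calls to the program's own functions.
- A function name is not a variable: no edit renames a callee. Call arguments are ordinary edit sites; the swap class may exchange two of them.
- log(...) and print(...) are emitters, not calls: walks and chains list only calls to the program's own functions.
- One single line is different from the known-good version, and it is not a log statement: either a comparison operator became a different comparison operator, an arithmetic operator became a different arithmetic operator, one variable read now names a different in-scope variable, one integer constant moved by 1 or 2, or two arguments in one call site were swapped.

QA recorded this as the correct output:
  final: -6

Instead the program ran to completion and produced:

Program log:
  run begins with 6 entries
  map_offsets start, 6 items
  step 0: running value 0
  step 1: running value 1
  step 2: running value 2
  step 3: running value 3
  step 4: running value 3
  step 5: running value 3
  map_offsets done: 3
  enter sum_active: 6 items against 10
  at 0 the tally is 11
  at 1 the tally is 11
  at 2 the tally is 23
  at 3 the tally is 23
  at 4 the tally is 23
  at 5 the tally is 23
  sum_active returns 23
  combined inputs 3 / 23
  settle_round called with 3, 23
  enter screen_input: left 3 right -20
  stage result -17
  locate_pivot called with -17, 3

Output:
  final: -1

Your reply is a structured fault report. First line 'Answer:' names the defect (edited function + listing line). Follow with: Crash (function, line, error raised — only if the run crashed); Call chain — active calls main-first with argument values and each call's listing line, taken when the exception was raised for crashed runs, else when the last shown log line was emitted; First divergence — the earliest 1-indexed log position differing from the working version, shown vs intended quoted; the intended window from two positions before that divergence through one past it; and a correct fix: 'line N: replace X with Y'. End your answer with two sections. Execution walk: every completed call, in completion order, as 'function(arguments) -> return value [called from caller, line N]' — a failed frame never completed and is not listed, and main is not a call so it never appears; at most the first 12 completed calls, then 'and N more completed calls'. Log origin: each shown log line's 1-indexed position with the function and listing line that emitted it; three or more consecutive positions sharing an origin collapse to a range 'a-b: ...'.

Answer: the defect is in locate_pivot at line 35.
Key observation: The logs agree in full; only the final output differs.
Call chain: main -> locate_pivot(-17, 3) (called at line 48).
First divergence: none (the log streams are identical).
Execution walk:
  map_offsets([11, 6, 12, 10, 1, 1]) -> 3  [called from main, line 43]
  sum_active([11, 6, 12, 10, 1, 1], 10) -> 23  [called from main, line 44]
  screen_input(3, -20) -> -17  [called from settle_round, line 31]
  settle_round(3, 23) -> -17  [called from main, line 46]
  locate_pivot(-17, 3) -> -1  [called from main, line 48]
Log line origins:
  1: logged in main at line 42
  2: logged in map_offsets at line 2
  3-8: logged in map_offsets at line 7
  9: logged in map_offsets at line 8
  10: logged in sum_active at line 12
  11-16: logged in sum_active at line 17
  17: logged in sum_active at line 18
  18: logged in main at line 45
  19: logged in settle_round at line 28
  20: logged in screen_input at line 22
  21: logged in main at line 47
  22: logged in locate_pivot at line 34
A correct fix: line 35: replace `<=` with `!=`.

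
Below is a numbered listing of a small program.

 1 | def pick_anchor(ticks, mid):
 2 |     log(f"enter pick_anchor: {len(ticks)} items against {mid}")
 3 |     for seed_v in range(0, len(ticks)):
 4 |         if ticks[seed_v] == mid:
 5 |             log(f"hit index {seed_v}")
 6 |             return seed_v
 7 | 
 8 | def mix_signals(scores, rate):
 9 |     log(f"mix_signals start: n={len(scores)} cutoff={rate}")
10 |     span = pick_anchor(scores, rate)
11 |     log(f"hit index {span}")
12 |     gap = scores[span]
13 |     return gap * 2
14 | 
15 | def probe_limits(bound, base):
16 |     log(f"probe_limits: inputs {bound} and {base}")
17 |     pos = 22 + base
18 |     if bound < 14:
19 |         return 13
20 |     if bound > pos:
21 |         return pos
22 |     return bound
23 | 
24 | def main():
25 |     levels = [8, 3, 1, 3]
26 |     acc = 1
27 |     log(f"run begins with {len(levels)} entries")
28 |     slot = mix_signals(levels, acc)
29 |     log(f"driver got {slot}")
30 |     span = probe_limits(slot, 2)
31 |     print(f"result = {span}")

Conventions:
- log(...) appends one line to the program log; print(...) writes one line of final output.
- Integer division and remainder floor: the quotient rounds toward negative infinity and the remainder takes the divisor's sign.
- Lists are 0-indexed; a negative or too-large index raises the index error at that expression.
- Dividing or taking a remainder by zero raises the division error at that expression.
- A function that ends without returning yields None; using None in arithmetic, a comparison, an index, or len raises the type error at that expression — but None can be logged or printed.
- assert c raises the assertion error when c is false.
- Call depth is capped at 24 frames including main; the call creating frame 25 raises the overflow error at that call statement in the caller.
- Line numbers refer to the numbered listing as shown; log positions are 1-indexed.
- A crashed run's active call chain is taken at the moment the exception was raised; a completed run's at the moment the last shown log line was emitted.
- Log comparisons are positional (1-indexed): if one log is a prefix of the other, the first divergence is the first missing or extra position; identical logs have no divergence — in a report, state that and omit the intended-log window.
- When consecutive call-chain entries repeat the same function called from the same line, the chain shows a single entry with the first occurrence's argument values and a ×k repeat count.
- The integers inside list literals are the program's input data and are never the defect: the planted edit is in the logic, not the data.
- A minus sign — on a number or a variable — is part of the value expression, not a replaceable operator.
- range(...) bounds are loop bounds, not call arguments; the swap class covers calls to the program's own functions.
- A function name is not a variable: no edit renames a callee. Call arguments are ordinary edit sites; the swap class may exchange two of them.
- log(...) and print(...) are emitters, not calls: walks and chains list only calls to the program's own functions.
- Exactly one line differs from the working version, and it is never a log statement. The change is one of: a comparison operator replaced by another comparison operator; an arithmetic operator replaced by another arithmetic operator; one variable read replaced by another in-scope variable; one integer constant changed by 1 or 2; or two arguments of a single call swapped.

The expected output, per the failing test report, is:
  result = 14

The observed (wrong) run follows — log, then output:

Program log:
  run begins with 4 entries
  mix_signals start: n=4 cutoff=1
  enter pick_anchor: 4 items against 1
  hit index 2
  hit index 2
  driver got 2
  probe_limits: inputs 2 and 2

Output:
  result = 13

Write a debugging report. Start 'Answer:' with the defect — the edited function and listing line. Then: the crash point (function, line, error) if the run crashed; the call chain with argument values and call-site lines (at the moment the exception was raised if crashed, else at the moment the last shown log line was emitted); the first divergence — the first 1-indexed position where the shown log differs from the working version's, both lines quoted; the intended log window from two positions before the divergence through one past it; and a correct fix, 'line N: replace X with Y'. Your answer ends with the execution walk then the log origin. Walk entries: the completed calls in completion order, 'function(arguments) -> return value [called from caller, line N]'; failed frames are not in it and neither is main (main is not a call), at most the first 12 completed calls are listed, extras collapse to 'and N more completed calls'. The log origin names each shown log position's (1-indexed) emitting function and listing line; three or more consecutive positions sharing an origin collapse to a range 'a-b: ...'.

Answer: the defect is in probe_limits at line 19.
Core observation: Every logged value matches the working version; the printed result is what differs.
Call chain: main -> probe_limits(2, 2) (called at line 30).
First divergence: none (the log streams are identical).
Execution walk:
  pick_anchor([8, 3, 1, 3], 1) -> 2  [called from mix_signals, line 10]
  mix_signals([8, 3, 1, 3], 1) -> 2  [called from main, line 28]
  probe_limits(2, 2) -> 13  [called from main, line 30]
Log line origins:
  1: emitted by main (line 27)
  2: emitted by mix_signals (line 9)
  3: emitted by pick_anchor (line 2)
  4: emitted by pick_anchor (line 5)
  5: emitted by mix_signals (line 11)
  6: emitted by main (line 29)
  7: emitted by probe_limits (line 16)
A correct fix: line 19: replace `13` with `14`.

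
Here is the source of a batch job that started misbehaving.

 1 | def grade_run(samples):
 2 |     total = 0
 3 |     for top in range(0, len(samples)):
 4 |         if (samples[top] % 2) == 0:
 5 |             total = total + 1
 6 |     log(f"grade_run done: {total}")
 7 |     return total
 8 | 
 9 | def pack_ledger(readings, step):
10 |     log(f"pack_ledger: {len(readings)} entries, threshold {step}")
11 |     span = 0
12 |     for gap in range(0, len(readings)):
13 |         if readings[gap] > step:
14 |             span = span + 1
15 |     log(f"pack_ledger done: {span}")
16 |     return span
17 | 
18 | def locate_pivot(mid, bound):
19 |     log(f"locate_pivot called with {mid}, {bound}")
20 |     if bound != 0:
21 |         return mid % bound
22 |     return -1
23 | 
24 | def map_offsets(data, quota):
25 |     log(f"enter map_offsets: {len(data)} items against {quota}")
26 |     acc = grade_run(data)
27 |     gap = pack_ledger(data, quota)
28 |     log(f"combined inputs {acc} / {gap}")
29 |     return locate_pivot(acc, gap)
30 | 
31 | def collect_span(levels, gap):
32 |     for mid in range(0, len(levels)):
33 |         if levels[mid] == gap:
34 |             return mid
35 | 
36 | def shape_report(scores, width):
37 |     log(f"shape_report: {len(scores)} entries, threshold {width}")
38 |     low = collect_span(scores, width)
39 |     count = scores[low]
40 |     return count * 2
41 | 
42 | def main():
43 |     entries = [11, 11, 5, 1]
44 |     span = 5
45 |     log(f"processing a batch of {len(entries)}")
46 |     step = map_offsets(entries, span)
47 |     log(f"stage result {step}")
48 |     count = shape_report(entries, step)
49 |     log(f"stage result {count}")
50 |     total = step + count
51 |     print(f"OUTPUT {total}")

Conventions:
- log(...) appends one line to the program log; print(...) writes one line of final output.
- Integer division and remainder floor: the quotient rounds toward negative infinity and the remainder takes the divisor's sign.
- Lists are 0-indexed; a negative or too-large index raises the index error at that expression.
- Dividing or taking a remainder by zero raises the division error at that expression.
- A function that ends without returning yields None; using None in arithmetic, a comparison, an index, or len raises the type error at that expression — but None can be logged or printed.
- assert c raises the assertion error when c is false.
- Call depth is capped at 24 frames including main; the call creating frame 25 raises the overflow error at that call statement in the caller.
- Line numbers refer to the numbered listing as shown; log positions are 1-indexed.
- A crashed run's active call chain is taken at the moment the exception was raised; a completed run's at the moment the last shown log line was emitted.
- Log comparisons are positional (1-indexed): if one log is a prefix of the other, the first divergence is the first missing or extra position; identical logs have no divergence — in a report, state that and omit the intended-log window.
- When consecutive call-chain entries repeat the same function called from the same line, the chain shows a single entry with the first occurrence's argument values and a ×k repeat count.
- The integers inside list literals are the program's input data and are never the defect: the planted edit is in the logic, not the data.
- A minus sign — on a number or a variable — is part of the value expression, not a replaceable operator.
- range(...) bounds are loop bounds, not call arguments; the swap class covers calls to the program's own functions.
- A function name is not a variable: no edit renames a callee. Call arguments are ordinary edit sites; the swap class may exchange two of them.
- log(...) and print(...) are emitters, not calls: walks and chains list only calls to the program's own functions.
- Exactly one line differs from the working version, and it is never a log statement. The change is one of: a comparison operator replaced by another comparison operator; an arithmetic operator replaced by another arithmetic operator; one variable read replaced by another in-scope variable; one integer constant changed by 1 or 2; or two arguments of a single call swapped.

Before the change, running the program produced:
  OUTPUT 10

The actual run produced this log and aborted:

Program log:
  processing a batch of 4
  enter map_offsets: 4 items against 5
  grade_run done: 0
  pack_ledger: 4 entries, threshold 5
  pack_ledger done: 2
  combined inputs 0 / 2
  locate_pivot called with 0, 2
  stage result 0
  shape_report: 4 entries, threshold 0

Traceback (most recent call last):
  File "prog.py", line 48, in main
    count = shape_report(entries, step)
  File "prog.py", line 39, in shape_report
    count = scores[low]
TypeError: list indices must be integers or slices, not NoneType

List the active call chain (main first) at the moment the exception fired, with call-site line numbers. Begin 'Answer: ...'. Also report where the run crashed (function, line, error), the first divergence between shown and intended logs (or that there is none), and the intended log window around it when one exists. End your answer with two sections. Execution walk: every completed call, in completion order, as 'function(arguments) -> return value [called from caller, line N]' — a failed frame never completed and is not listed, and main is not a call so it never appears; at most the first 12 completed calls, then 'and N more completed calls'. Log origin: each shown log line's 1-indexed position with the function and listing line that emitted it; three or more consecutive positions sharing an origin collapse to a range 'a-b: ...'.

Answer: main -> shape_report (called at line 48).
Core observation: Everything matches until log position 9, which reads 'shape_report: 4 entries, threshold 0' in place of 'shape_report: 4 entries, threshold 5'.
Crash: shape_report, line 39, TypeError.
First divergence: position 9; shown 'shape_report: 4 entries, threshold 0' vs intended 'shape_report: 4 entries, threshold 5'.
Intended log window:
  7: locate_pivot called with 0, 2
  8: stage result 0
  9: shape_report: 4 entries, threshold 5
  10: stage result 10
Execution walk:
  grade_run([11, 11, 5, 1]) -> 0  [called from map_offsets, line 26]
  pack_ledger([11, 11, 5, 1], 5) -> 2  [called from map_offsets, line 27]
  locate_pivot(0, 2) -> 0  [called from map_offsets, line 29]
  map_offsets([11, 11, 5, 1], 5) -> 0  [called from main, line 46]
  collect_span([11, 11, 5, 1], 0) -> None  [called from shape_report, line 38]
Origin of each log line:
  1: emitted by main (line 45)
  2: emitted by map_offsets (line 25)
  3: emitted by grade_run (line 6)
  4: emitted by pack_ledger (line 10)
  5: emitted by pack_ledger (line 15)
  6: emitted by map_offsets (line 28)
  7: emitted by locate_pivot (line 19)
  8: emitted by main (line 47)
  9: emitted by shape_report (line 37)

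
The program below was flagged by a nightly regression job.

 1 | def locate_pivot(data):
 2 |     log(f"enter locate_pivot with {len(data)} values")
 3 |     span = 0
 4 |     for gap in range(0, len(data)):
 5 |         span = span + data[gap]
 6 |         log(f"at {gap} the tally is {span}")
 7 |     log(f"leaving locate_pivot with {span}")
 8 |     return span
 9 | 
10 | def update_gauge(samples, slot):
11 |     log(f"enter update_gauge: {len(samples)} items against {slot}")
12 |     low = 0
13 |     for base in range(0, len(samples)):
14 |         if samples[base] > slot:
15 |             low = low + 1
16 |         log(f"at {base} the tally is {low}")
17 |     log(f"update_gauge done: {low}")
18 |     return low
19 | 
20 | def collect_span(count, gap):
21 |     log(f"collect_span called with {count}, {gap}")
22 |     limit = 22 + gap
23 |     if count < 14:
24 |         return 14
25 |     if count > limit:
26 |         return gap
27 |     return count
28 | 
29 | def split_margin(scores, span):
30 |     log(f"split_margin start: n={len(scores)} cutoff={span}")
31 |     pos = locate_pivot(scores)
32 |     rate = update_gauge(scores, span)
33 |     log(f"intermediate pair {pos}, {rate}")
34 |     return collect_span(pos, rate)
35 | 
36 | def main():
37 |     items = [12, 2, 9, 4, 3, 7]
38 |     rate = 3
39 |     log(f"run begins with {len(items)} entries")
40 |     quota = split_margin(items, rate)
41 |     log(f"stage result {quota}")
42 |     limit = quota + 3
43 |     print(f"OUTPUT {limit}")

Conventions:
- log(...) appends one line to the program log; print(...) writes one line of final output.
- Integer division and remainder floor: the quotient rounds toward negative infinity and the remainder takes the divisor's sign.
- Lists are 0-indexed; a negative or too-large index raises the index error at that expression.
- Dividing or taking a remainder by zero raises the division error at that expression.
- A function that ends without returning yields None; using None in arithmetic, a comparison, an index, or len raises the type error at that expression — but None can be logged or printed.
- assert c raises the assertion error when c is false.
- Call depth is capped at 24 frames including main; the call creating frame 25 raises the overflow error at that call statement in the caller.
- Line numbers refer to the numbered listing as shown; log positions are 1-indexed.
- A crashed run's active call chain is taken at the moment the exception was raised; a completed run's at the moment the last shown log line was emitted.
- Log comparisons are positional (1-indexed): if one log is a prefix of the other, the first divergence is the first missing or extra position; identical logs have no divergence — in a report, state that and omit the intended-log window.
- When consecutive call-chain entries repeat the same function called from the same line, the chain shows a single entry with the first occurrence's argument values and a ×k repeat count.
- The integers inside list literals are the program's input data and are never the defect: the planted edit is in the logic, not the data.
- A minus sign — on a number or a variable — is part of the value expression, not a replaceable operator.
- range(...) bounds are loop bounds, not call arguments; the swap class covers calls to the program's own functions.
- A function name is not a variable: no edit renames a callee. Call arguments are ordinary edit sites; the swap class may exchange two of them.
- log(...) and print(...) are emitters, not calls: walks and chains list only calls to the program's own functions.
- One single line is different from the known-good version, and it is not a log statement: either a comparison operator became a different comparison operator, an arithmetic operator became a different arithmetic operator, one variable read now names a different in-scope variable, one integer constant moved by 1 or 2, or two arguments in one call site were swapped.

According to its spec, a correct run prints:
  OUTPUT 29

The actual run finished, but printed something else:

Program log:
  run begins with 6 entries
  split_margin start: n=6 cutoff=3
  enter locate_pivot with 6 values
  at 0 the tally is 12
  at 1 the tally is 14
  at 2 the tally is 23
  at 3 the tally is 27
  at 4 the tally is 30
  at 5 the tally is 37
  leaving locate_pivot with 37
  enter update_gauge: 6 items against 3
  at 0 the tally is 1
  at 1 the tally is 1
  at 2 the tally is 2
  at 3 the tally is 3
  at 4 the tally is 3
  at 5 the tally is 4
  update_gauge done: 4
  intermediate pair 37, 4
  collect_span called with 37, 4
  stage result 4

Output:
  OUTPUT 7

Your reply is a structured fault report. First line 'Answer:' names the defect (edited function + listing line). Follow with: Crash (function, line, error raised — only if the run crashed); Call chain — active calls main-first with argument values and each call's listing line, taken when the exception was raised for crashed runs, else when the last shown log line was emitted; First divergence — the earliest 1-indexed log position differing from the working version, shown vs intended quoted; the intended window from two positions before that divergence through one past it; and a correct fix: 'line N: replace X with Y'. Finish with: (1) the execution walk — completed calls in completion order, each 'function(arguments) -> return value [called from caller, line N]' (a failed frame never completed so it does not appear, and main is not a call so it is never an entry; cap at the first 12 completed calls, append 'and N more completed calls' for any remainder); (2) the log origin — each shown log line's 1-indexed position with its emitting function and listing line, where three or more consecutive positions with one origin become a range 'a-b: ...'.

Answer: the defect is in collect_span at line 26.
Key observation: Position 21 is the first bad log line: 'stage result 4' should read 'stage result 26'.
Call chain: main.
First divergence: at position 21 the run shows 'stage result 4' where the working version logs 'stage result 26'.
Intended log window:
  19: intermediate pair 37, 4
  20: collect_span called with 37, 4
  21: stage result 26
Execution walk:
  locate_pivot([12, 2, 9, 4, 3, 7]) -> 37  [called from split_margin, line 31]
  update_gauge([12, 2, 9, 4, 3, 7], 3) -> 4  [called from split_margin, line 32]
  collect_span(37, 4) -> 4  [called from split_margin, line 34]
  split_margin([12, 2, 9, 4, 3, 7], 3) -> 4  [called from main, line 40]
Log line origins:
  1: from main, line 39
  2: from split_margin, line 30
  3: from locate_pivot, line 2
  4-9: from locate_pivot, line 6
  10: from locate_pivot, line 7
  11: from update_gauge, line 11
  12-17: from update_gauge, line 16
  18: from update_gauge, line 17
  19: from split_margin, line 33
  20: from collect_span, line 21
  21: from main, line 41
A correct fix: line 26: replace `gap` with `limit`.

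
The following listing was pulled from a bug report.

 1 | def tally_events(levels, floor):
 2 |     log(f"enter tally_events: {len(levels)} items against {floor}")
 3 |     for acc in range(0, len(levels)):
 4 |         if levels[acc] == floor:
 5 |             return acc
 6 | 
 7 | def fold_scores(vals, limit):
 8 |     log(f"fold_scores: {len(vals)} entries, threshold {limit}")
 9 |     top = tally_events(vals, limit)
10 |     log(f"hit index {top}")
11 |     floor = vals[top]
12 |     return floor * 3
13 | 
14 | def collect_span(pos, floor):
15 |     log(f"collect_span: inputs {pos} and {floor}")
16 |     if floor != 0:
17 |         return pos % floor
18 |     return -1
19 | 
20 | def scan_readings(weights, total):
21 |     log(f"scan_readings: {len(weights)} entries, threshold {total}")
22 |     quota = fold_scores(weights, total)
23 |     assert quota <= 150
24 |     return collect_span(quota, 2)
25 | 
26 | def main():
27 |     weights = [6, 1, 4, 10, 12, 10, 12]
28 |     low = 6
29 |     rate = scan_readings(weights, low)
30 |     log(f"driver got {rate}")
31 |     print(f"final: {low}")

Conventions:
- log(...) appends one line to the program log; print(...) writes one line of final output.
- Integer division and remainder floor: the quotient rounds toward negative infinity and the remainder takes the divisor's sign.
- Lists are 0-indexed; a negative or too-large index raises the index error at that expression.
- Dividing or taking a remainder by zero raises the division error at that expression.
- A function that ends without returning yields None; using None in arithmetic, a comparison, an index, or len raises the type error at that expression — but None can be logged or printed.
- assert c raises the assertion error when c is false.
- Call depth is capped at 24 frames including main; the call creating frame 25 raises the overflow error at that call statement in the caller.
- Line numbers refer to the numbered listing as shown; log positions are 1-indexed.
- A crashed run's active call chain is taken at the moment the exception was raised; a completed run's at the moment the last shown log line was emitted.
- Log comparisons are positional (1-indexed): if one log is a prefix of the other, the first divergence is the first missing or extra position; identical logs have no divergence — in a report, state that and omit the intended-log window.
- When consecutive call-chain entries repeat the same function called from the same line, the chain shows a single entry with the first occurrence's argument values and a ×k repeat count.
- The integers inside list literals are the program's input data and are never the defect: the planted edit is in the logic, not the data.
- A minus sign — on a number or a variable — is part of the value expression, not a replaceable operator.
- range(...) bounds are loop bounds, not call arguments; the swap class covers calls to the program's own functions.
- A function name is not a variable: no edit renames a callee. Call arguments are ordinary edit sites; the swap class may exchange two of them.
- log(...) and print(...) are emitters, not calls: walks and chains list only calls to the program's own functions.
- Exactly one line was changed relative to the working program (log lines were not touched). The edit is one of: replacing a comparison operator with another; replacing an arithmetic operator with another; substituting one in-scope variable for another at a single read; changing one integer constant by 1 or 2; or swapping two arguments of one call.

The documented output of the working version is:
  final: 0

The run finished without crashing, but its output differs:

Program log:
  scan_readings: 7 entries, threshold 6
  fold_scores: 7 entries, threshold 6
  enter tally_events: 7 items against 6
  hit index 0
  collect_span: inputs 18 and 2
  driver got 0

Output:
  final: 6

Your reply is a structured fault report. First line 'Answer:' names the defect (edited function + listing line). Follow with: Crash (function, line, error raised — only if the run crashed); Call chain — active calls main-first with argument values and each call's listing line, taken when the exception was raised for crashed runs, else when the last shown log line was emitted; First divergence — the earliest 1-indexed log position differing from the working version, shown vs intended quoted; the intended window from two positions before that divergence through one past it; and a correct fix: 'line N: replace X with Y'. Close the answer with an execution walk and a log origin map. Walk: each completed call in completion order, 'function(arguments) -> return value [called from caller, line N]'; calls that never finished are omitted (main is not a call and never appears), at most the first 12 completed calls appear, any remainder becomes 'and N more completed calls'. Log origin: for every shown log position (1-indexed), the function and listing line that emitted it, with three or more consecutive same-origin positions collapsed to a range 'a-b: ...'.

Answer: the defect is in main at line 31.
The tell: No log line changed; the fault shows up purely in the output.
Call chain: main.
First divergence: there is none — every log position agrees.
Execution walk:
  tally_events([6, 1, 4, 10, 12, 10, 12], 6) -> 0  [called from fold_scores, line 9]
  fold_scores([6, 1, 4, 10, 12, 10, 12], 6) -> 18  [called from scan_readings, line 22]
  collect_span(18, 2) -> 0  [called from scan_readings, line 24]
  scan_readings([6, 1, 4, 10, 12, 10, 12], 6) -> 0  [called from main, line 29]
Log line origins:
  1: emitted by scan_readings (line 21)
  2: emitted by fold_scores (line 8)
  3: emitted by tally_events (line 2)
  4: emitted by fold_scores (line 10)
  5: emitted by collect_span (line 15)
  6: emitted by main (line 30)
A correct fix: line 31: replace `low` with `rate`.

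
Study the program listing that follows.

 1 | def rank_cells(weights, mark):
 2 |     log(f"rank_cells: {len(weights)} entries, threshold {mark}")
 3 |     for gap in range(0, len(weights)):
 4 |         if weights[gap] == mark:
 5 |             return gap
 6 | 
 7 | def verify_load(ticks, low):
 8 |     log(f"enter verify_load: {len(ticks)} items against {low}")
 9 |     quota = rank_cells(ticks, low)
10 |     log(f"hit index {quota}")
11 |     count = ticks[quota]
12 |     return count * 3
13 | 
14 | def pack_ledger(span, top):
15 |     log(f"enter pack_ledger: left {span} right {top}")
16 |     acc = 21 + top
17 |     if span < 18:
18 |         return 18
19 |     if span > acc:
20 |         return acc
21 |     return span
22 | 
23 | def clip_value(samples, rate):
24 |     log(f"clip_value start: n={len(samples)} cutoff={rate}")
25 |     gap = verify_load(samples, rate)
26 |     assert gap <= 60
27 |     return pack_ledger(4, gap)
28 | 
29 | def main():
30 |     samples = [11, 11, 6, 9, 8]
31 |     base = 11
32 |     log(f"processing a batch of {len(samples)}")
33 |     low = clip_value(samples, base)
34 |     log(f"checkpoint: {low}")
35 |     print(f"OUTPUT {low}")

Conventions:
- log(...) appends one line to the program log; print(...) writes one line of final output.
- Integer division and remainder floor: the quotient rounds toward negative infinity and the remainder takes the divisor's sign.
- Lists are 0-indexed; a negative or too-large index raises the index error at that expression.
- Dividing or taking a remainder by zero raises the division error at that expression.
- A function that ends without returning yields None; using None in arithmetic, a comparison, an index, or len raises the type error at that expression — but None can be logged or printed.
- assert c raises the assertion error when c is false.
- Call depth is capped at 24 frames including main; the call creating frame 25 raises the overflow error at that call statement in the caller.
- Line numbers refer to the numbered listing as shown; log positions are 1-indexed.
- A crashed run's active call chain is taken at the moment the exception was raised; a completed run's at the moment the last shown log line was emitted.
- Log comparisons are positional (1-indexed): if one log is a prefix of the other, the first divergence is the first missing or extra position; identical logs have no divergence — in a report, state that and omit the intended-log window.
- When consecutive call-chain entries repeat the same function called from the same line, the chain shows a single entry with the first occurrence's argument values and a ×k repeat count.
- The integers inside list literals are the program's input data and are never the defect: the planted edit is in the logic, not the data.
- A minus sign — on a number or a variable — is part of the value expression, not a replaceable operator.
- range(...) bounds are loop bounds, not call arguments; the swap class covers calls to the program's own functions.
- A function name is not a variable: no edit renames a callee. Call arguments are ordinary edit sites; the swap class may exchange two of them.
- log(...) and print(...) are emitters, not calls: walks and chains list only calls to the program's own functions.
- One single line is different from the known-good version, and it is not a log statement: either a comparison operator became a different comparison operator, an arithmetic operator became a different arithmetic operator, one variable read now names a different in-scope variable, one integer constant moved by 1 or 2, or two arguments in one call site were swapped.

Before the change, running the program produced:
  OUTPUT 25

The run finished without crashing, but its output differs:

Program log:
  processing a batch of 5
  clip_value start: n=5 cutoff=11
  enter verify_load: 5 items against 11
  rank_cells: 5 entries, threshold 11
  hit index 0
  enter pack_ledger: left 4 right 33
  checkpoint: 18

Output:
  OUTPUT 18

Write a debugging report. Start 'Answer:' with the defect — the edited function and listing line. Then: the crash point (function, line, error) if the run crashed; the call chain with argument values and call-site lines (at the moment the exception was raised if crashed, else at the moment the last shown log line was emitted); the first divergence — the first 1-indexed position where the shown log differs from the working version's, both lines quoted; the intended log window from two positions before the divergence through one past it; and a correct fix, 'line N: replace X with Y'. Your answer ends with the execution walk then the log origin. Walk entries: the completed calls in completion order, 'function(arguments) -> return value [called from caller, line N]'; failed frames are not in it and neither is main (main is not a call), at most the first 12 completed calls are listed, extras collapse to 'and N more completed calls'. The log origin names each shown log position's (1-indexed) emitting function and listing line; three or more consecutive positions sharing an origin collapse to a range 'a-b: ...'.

Answer: the defect is in clip_value at line 27.
Key observation: At log position 6 the runs split — shown 'enter pack_ledger: left 4 right 33', but the working version logs 'enter pack_ledger: left 33 right 4'.
Call chain: main.
First divergence: position 6 — the shown line 'enter pack_ledger: left 4 right 33' should read 'enter pack_ledger: left 33 right 4'.
Intended log window:
  4: rank_cells: 5 entries, threshold 11
  5: hit index 0
  6: enter pack_ledger: left 33 right 4
  7: checkpoint: 25
Execution walk:
  rank_cells([11, 11, 6, 9, 8], 11) -> 0  [called from verify_load, line 9]
  verify_load([11, 11, 6, 9, 8], 11) -> 33  [called from clip_value, line 25]
  pack_ledger(4, 33) -> 18  [called from clip_value, line 27]
  clip_value([11, 11, 6, 9, 8], 11) -> 18  [called from main, line 33]
Origin of each log line:
  1 — main, line 32
  2 — clip_value, line 24
  3 — verify_load, line 8
  4 — rank_cells, line 2
  5 — verify_load, line 10
  6 — pack_ledger, line 15
  7 — main, line 34
A correct fix: line 27: replace `pack_ledger(4, gap)` with `pack_ledger(gap, 4)`.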